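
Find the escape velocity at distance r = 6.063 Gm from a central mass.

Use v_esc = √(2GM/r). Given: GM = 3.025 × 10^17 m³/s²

Convert to SI: r = 6.063 Gm = 6.063e+09 m.
Escape velocity comes from setting total energy to zero: ½v² − GM/r = 0 ⇒ v_esc = √(2GM / r).
v_esc = √(2 · 3.025e+17 / 6.063e+09) m/s ≈ 9989 m/s = 9.989 km/s.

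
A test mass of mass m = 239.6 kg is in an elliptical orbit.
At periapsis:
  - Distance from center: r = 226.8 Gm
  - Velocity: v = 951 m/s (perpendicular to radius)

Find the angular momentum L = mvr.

Convert to SI: r = 226.8 Gm = 2.268e+11 m.
Since v is perpendicular to r, L = m · v · r.
L = 239.6 · 951 · 2.268e+11 kg·m²/s ≈ 5.168e+16 kg·m²/s.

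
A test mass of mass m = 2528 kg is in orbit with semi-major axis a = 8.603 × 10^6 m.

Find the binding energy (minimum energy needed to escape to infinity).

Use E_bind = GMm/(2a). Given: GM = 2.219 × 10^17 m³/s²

Total orbital energy is E = −GMm/(2a); binding energy is E_bind = −E = GMm/(2a).
E_bind = 2.219e+17 · 2528 / (2 · 8.603e+06) J ≈ 3.26e+13 J = 32.6 TJ.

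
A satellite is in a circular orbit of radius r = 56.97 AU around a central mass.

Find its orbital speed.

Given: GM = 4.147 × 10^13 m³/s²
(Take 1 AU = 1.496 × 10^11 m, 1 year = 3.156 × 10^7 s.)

Convert to SI: r = 56.97 AU = 8.52271e+12 m.
For a circular orbit, gravity supplies the centripetal force, so v = √(GM / r).
v = √(4.147e+13 / 8.52271e+12) m/s ≈ 2.206 m/s = 0.0004654 AU/year.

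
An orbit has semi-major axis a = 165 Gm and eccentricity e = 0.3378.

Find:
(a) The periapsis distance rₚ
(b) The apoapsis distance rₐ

Convert to SI: a = 165 Gm = 1.65e+11 m.
(a) rₚ = a(1 − e) = 1.65e+11 · (1 − 0.3378) = 1.65e+11 · 0.6622 ≈ 1.093e+11 m = 109.3 Gm.
(b) rₐ = a(1 + e) = 1.65e+11 · (1 + 0.3378) = 1.65e+11 · 1.3378 ≈ 2.207e+11 m = 220.7 Gm.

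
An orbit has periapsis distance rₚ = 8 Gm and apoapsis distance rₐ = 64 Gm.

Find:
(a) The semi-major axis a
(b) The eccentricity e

Convert to SI: rₚ = 8 Gm = 8e+09 m; rₐ = 64 Gm = 6.4e+10 m.
(a) a = (rₚ + rₐ) / 2 = (8e+09 + 6.4e+10) / 2 ≈ 3.6e+10 m = 36 Gm.
(b) e = (rₐ − rₚ) / (rₐ + rₚ) = (6.4e+10 − 8e+09) / (6.4e+10 + 8e+09) ≈ 0.7778.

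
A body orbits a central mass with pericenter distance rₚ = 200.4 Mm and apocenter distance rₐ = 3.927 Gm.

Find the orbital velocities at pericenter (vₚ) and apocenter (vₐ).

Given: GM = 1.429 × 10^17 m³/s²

Convert to SI: rₚ = 200.4 Mm = 2.004e+08 m; rₐ = 3.927 Gm = 3.927e+09 m.
Use the vis-viva equation v² = GM(2/r − 1/a) with a = (rₚ + rₐ)/2 = (2.004e+08 + 3.927e+09)/2 = 2.0637e+09 m.
vₚ = √(GM · (2/rₚ − 1/a)) = √(1.429e+17 · (2/2.004e+08 − 1/2.0637e+09)) m/s ≈ 3.684e+04 m/s = 36.84 km/s.
vₐ = √(GM · (2/rₐ − 1/a)) = √(1.429e+17 · (2/3.927e+09 − 1/2.0637e+09)) m/s ≈ 1880 m/s = 1.88 km/s.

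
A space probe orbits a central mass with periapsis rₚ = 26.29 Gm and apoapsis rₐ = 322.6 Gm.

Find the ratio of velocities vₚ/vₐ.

Convert to SI: rₚ = 26.29 Gm = 2.629e+10 m; rₐ = 322.6 Gm = 3.226e+11 m.
Conservation of angular momentum gives rₚvₚ = rₐvₐ, so vₚ/vₐ = rₐ/rₚ.
vₚ/vₐ = 3.226e+11 / 2.629e+10 ≈ 12.27.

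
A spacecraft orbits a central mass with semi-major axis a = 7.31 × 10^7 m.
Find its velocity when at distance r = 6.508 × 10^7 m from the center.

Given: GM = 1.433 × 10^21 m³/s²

Vis-viva: v = √(GM · (2/r − 1/a)).
2/r − 1/a = 2/6.508e+07 − 1/7.31e+07 = 1.70515e-08 m⁻¹.
v = √(1.433e+21 · 1.70515e-08) m/s ≈ 4.943e+06 m/s = 4943 km/s.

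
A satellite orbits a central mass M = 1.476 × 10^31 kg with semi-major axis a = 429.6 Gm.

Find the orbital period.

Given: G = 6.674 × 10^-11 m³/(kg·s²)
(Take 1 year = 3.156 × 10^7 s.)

Convert to SI: a = 429.6 Gm = 4.296e+11 m.
GM = G · M = 6.674e-11 · 1.476e+31 = 9.85082e+20 m³/s².
Kepler's third law: T = 2π √(a³ / GM).
Substituting a = 4.296e+11 m and GM = 9.85082e+20 m³/s²:
T = 2π √((4.296e+11)³ / 9.85082e+20) s
T ≈ 5.637e+07 s = 1.786 years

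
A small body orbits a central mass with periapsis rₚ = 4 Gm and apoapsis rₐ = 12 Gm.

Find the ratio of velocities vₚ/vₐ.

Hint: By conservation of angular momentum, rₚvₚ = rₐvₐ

Convert to SI: rₚ = 4 Gm = 4e+09 m; rₐ = 12 Gm = 1.2e+10 m.
Conservation of angular momentum gives rₚvₚ = rₐvₐ, so vₚ/vₐ = rₐ/rₚ.
vₚ/vₐ = 1.2e+10 / 4e+09 ≈ 3.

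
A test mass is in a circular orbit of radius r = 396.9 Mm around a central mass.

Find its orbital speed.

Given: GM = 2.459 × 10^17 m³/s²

Convert to SI: r = 396.9 Mm = 3.969e+08 m.
For a circular orbit, gravity supplies the centripetal force, so v = √(GM / r).
v = √(2.459e+17 / 3.969e+08) m/s ≈ 2.489e+04 m/s = 24.89 km/s.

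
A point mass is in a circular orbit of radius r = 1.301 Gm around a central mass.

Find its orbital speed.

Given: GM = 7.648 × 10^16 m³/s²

Convert to SI: r = 1.301 Gm = 1.301e+09 m.
For a circular orbit, gravity supplies the centripetal force, so v = √(GM / r).
v = √(7.648e+16 / 1.301e+09) m/s ≈ 7667 m/s = 7.667 km/s.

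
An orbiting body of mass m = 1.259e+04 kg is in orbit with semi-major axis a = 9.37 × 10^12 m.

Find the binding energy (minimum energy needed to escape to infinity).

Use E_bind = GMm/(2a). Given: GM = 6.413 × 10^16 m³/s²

Total orbital energy is E = −GMm/(2a); binding energy is E_bind = −E = GMm/(2a).
E_bind = 6.413e+16 · 1.259e+04 / (2 · 9.37e+12) J ≈ 4.308e+07 J = 43.08 MJ.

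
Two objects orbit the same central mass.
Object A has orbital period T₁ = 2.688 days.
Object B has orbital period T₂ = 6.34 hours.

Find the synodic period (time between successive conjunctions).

Convert to SI: T₁ = 2.688 days = 232243 s; T₂ = 6.34 hours = 22824 s.
T_syn = |T₁ · T₂ / (T₁ − T₂)|.
T_syn = |232243 · 22824 / (232243 − 22824)| s ≈ 2.531e+04 s = 7.031 hours.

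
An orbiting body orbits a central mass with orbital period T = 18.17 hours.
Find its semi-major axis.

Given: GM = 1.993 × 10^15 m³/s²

Convert to SI: T = 18.17 hours = 65412 s.
Invert Kepler's third law: a = (GM · T² / (4π²))^(1/3).
Substituting T = 65412 s and GM = 1.993e+15 m³/s²:
a = (1.993e+15 · (65412)² / (4π²))^(1/3) m
a ≈ 6e+07 m = 60 Mm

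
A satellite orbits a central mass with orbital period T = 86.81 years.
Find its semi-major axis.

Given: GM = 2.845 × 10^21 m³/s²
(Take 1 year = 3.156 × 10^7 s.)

Convert to SI: T = 86.81 years = 2.73972e+09 s.
Invert Kepler's third law: a = (GM · T² / (4π²))^(1/3).
Substituting T = 2.73972e+09 s and GM = 2.845e+21 m³/s²:
a = (2.845e+21 · (2.73972e+09)² / (4π²))^(1/3) m
a ≈ 8.148e+12 m = 8.148 × 10^12 m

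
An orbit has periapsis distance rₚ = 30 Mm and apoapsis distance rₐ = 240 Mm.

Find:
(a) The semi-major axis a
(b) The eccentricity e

Convert to SI: rₚ = 30 Mm = 3e+07 m; rₐ = 240 Mm = 2.4e+08 m.
(a) a = (rₚ + rₐ) / 2 = (3e+07 + 2.4e+08) / 2 ≈ 1.35e+08 m = 135 Mm.
(b) e = (rₐ − rₚ) / (rₐ + rₚ) = (2.4e+08 − 3e+07) / (2.4e+08 + 3e+07) ≈ 0.7778.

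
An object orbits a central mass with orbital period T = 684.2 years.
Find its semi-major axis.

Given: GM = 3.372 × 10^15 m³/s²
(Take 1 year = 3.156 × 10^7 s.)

Convert to SI: T = 684.2 years = 2.15934e+10 s.
Invert Kepler's third law: a = (GM · T² / (4π²))^(1/3).
Substituting T = 2.15934e+10 s and GM = 3.372e+15 m³/s²:
a = (3.372e+15 · (2.15934e+10)² / (4π²))^(1/3) m
a ≈ 3.415e+11 m = 3.415 × 10^11 m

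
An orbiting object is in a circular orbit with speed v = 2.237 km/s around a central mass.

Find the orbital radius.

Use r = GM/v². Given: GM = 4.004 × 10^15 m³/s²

Convert to SI: v = 2.237 km/s = 2237 m/s.
For a circular orbit, v² = GM / r, so r = GM / v².
r = 4.004e+15 / (2237)² m ≈ 8.001e+08 m = 800.1 Mm.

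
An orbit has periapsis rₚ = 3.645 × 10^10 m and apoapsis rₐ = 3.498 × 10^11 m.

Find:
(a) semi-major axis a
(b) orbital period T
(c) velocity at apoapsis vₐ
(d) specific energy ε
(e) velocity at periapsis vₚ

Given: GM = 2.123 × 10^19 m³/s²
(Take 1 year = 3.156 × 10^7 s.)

(a) a = (rₚ + rₐ)/2 = (3.645e+10 + 3.498e+11)/2 ≈ 1.931e+11 m
(b) With a = (rₚ + rₐ)/2 = 1.93125e+11 m, T = 2π √(a³/GM) = 2π √((1.93125e+11)³/2.123e+19) s ≈ 1.157e+08 s
(c) With a = (rₚ + rₐ)/2 = 1.93125e+11 m, vₐ = √(GM (2/rₐ − 1/a)) = √(2.123e+19 · (2/3.498e+11 − 1/1.93125e+11)) m/s ≈ 3385 m/s
(d) With a = (rₚ + rₐ)/2 = 1.93125e+11 m, ε = −GM/(2a) = −2.123e+19/(2 · 1.93125e+11) J/kg ≈ -5.496e+07 J/kg
(e) With a = (rₚ + rₐ)/2 = 1.93125e+11 m, vₚ = √(GM (2/rₚ − 1/a)) = √(2.123e+19 · (2/3.645e+10 − 1/1.93125e+11)) m/s ≈ 3.248e+04 m/s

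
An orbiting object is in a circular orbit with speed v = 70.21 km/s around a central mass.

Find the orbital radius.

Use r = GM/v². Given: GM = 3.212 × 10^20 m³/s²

Convert to SI: v = 70.21 km/s = 70210 m/s.
For a circular orbit, v² = GM / r, so r = GM / v².
r = 3.212e+20 / (70210)² m ≈ 6.516e+10 m = 65.16 Gm.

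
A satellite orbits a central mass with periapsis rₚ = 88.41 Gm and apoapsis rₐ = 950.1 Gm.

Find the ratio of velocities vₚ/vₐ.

Convert to SI: rₚ = 88.41 Gm = 8.841e+10 m; rₐ = 950.1 Gm = 9.501e+11 m.
Conservation of angular momentum gives rₚvₚ = rₐvₐ, so vₚ/vₐ = rₐ/rₚ.
vₚ/vₐ = 9.501e+11 / 8.841e+10 ≈ 10.75.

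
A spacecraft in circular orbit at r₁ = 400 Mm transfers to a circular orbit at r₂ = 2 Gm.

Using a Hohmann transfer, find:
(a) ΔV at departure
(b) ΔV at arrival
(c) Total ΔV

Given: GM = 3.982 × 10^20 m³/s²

Convert to SI: r₁ = 400 Mm = 4e+08 m; r₂ = 2 Gm = 2e+09 m.
Transfer semi-major axis: a_t = (r₁ + r₂)/2 = (4e+08 + 2e+09)/2 = 1.2e+09 m.
Circular speeds: v₁ = √(GM/r₁) = 997747 m/s, v₂ = √(GM/r₂) = 446206 m/s.
Transfer speeds (vis-viva v² = GM(2/r − 1/a_t)): v₁ᵗ = 1.28809e+06 m/s, v₂ᵗ = 257617 m/s.
(a) ΔV₁ = |v₁ᵗ − v₁| ≈ 2.903e+05 m/s = 290.3 km/s.
(b) ΔV₂ = |v₂ − v₂ᵗ| ≈ 1.886e+05 m/s = 188.6 km/s.
(c) ΔV_total = ΔV₁ + ΔV₂ ≈ 4.789e+05 m/s = 478.9 km/s.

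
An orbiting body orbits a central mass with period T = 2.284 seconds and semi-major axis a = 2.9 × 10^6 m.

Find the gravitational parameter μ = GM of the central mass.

GM = 4π² · a³ / T².
GM = 4π² · (2.9e+06)³ / (2.284)² m³/s² ≈ 1.846e+20 m³/s² = 1.846 × 10^20 m³/s².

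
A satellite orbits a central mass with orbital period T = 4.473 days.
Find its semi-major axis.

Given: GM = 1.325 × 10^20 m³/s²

Convert to SI: T = 4.473 days = 386467 s.
Invert Kepler's third law: a = (GM · T² / (4π²))^(1/3).
Substituting T = 386467 s and GM = 1.325e+20 m³/s²:
a = (1.325e+20 · (386467)² / (4π²))^(1/3) m
a ≈ 7.944e+09 m = 7.944 × 10^9 m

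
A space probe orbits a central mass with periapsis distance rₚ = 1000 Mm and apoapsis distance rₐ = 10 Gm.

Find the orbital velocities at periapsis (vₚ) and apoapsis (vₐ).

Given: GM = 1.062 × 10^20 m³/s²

Convert to SI: rₚ = 1000 Mm = 1e+09 m; rₐ = 10 Gm = 1e+10 m.
Use the vis-viva equation v² = GM(2/r − 1/a) with a = (rₚ + rₐ)/2 = (1e+09 + 1e+10)/2 = 5.5e+09 m.
vₚ = √(GM · (2/rₚ − 1/a)) = √(1.062e+20 · (2/1e+09 − 1/5.5e+09)) m/s ≈ 4.394e+05 m/s = 439.4 km/s.
vₐ = √(GM · (2/rₐ − 1/a)) = √(1.062e+20 · (2/1e+10 − 1/5.5e+09)) m/s ≈ 4.394e+04 m/s = 43.94 km/s.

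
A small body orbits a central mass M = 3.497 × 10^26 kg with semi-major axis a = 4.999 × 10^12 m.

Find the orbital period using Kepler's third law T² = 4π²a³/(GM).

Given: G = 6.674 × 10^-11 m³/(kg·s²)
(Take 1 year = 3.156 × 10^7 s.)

GM = G · M = 6.674e-11 · 3.497e+26 = 2.3339e+16 m³/s².
Kepler's third law: T = 2π √(a³ / GM).
Substituting a = 4.999e+12 m and GM = 2.3339e+16 m³/s²:
T = 2π √((4.999e+12)³ / 2.3339e+16) s
T ≈ 4.597e+11 s = 1.457e+04 years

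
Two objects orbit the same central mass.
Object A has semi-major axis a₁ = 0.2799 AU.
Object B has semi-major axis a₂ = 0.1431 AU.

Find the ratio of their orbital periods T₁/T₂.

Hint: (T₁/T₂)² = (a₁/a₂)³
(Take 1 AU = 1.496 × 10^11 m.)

Convert to SI: a₁ = 0.2799 AU = 4.1873e+10 m; a₂ = 0.1431 AU = 2.14078e+10 m.
From Kepler's third law, (T₁/T₂)² = (a₁/a₂)³, so T₁/T₂ = (a₁/a₂)^(3/2).
a₁/a₂ = 4.1873e+10 / 2.14078e+10 = 1.95597.
T₁/T₂ = (1.95597)^(3/2) ≈ 2.736.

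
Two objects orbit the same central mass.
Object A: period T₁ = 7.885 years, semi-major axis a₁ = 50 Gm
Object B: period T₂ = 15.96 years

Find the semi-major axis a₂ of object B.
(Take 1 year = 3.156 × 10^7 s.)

Convert to SI: T₁ = 7.885 years = 2.48851e+08 s; a₁ = 50 Gm = 5e+10 m; T₂ = 15.96 years = 5.03698e+08 s.
Kepler's third law: (T₁/T₂)² = (a₁/a₂)³ ⇒ a₂ = a₁ · (T₂/T₁)^(2/3).
T₂/T₁ = 5.03698e+08 / 2.48851e+08 = 2.0241.
a₂ = 5e+10 · (2.0241)^(2/3) m ≈ 8.001e+10 m = 80.01 Gm.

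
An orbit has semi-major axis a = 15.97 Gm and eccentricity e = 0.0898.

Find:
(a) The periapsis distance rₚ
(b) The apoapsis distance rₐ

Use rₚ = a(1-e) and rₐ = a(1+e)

Convert to SI: a = 15.97 Gm = 1.597e+10 m.
(a) rₚ = a(1 − e) = 1.597e+10 · (1 − 0.0898) = 1.597e+10 · 0.9102 ≈ 1.454e+10 m = 14.54 Gm.
(b) rₐ = a(1 + e) = 1.597e+10 · (1 + 0.0898) = 1.597e+10 · 1.0898 ≈ 1.74e+10 m = 17.4 Gm.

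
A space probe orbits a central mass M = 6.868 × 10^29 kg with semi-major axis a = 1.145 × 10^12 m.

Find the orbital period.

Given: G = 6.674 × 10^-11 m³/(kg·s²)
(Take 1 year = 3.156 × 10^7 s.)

GM = G · M = 6.674e-11 · 6.868e+29 = 4.5837e+19 m³/s².
Kepler's third law: T = 2π √(a³ / GM).
Substituting a = 1.145e+12 m and GM = 4.5837e+19 m³/s²:
T = 2π √((1.145e+12)³ / 4.5837e+19) s
T ≈ 1.137e+09 s = 36.03 years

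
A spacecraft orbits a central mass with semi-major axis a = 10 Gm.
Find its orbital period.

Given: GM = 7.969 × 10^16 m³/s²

Convert to SI: a = 10 Gm = 1e+10 m.
Kepler's third law: T = 2π √(a³ / GM).
Substituting a = 1e+10 m and GM = 7.969e+16 m³/s²:
T = 2π √((1e+10)³ / 7.969e+16) s
T ≈ 2.226e+07 s = 257.6 days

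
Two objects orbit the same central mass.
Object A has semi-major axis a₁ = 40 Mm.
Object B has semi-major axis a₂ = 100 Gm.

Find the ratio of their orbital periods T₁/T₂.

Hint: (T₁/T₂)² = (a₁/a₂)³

Convert to SI: a₁ = 40 Mm = 4e+07 m; a₂ = 100 Gm = 1e+11 m.
From Kepler's third law, (T₁/T₂)² = (a₁/a₂)³, so T₁/T₂ = (a₁/a₂)^(3/2).
a₁/a₂ = 4e+07 / 1e+11 = 0.0004.
T₁/T₂ = (0.0004)^(3/2) ≈ 8e-06.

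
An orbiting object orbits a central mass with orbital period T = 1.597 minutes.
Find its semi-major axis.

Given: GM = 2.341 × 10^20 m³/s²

Convert to SI: T = 1.597 minutes = 95.82 s.
Invert Kepler's third law: a = (GM · T² / (4π²))^(1/3).
Substituting T = 95.82 s and GM = 2.341e+20 m³/s²:
a = (2.341e+20 · (95.82)² / (4π²))^(1/3) m
a ≈ 3.79e+07 m = 37.9 Mm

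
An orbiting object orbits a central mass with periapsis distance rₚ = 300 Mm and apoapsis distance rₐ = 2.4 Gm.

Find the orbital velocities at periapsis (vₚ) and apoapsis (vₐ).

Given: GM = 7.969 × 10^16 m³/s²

Convert to SI: rₚ = 300 Mm = 3e+08 m; rₐ = 2.4 Gm = 2.4e+09 m.
Use the vis-viva equation v² = GM(2/r − 1/a) with a = (rₚ + rₐ)/2 = (3e+08 + 2.4e+09)/2 = 1.35e+09 m.
vₚ = √(GM · (2/rₚ − 1/a)) = √(7.969e+16 · (2/3e+08 − 1/1.35e+09)) m/s ≈ 2.173e+04 m/s = 21.73 km/s.
vₐ = √(GM · (2/rₐ − 1/a)) = √(7.969e+16 · (2/2.4e+09 − 1/1.35e+09)) m/s ≈ 2716 m/s = 2.716 km/s.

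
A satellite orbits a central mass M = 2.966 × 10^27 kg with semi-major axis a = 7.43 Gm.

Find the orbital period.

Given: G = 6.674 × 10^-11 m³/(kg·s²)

Convert to SI: a = 7.43 Gm = 7.43e+09 m.
GM = G · M = 6.674e-11 · 2.966e+27 = 1.97951e+17 m³/s².
Kepler's third law: T = 2π √(a³ / GM).
Substituting a = 7.43e+09 m and GM = 1.97951e+17 m³/s²:
T = 2π √((7.43e+09)³ / 1.97951e+17) s
T ≈ 9.044e+06 s = 104.7 days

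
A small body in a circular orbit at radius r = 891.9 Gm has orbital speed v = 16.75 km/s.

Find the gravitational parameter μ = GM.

Convert to SI: r = 891.9 Gm = 8.919e+11 m; v = 16.75 km/s = 16750 m/s.
For a circular orbit v² = GM/r, so GM = v² · r.
GM = (16750)² · 8.919e+11 m³/s² ≈ 2.502e+20 m³/s² = 2.502 × 10^20 m³/s².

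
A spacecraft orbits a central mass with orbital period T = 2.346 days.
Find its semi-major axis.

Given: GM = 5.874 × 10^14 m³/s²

Convert to SI: T = 2.346 days = 202694 s.
Invert Kepler's third law: a = (GM · T² / (4π²))^(1/3).
Substituting T = 202694 s and GM = 5.874e+14 m³/s²:
a = (5.874e+14 · (202694)² / (4π²))^(1/3) m
a ≈ 8.487e+07 m = 84.87 Mm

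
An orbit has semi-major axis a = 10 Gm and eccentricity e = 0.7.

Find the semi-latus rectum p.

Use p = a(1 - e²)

Convert to SI: a = 10 Gm = 1e+10 m.
p = a (1 − e²).
p = 1e+10 · (1 − (0.7)²) = 1e+10 · 0.51 ≈ 5.1e+09 m = 5.1 Gm.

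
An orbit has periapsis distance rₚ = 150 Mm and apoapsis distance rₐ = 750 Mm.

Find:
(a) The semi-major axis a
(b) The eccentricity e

Convert to SI: rₚ = 150 Mm = 1.5e+08 m; rₐ = 750 Mm = 7.5e+08 m.
(a) a = (rₚ + rₐ) / 2 = (1.5e+08 + 7.5e+08) / 2 ≈ 4.5e+08 m = 450 Mm.
(b) e = (rₐ − rₚ) / (rₐ + rₚ) = (7.5e+08 − 1.5e+08) / (7.5e+08 + 1.5e+08) ≈ 0.6667.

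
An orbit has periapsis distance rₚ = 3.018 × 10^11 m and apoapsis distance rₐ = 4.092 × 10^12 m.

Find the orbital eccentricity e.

e = (rₐ − rₚ) / (rₐ + rₚ).
e = (4.092e+12 − 3.018e+11) / (4.092e+12 + 3.018e+11) = 3.7902e+12 / 4.3938e+12 ≈ 0.8626.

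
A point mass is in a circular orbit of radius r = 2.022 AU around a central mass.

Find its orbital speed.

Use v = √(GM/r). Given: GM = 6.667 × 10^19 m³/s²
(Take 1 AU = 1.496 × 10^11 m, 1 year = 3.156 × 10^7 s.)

Convert to SI: r = 2.022 AU = 3.02491e+11 m.
For a circular orbit, gravity supplies the centripetal force, so v = √(GM / r).
v = √(6.667e+19 / 3.02491e+11) m/s ≈ 1.485e+04 m/s = 3.132 AU/year.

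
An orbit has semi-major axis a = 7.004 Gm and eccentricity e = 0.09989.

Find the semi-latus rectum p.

Convert to SI: a = 7.004 Gm = 7.004e+09 m.
p = a (1 − e²).
p = 7.004e+09 · (1 − (0.09989)²) = 7.004e+09 · 0.990022 ≈ 6.934e+09 m = 6.934 Gm.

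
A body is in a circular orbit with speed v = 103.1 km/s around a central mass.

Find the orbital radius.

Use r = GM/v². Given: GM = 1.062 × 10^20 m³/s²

Convert to SI: v = 103.1 km/s = 103100 m/s.
For a circular orbit, v² = GM / r, so r = GM / v².
r = 1.062e+20 / (103100)² m ≈ 9.991e+09 m = 9.991 Gm.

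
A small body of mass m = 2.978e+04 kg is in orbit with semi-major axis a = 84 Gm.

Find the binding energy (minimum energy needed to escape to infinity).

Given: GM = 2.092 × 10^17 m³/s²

Convert to SI: a = 84 Gm = 8.4e+10 m.
Total orbital energy is E = −GMm/(2a); binding energy is E_bind = −E = GMm/(2a).
E_bind = 2.092e+17 · 2.978e+04 / (2 · 8.4e+10) J ≈ 3.708e+10 J = 37.08 GJ.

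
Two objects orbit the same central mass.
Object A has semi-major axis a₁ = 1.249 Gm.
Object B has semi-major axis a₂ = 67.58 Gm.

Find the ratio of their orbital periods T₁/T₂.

Convert to SI: a₁ = 1.249 Gm = 1.249e+09 m; a₂ = 67.58 Gm = 6.758e+10 m.
From Kepler's third law, (T₁/T₂)² = (a₁/a₂)³, so T₁/T₂ = (a₁/a₂)^(3/2).
a₁/a₂ = 1.249e+09 / 6.758e+10 = 0.0184818.
T₁/T₂ = (0.0184818)^(3/2) ≈ 0.002513.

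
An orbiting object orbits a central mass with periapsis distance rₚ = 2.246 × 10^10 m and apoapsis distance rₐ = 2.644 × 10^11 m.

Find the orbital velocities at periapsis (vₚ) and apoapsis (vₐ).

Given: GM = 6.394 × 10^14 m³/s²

Use the vis-viva equation v² = GM(2/r − 1/a) with a = (rₚ + rₐ)/2 = (2.246e+10 + 2.644e+11)/2 = 1.4343e+11 m.
vₚ = √(GM · (2/rₚ − 1/a)) = √(6.394e+14 · (2/2.246e+10 − 1/1.4343e+11)) m/s ≈ 229.1 m/s = 229.1 m/s.
vₐ = √(GM · (2/rₐ − 1/a)) = √(6.394e+14 · (2/2.644e+11 − 1/1.4343e+11)) m/s ≈ 19.46 m/s = 19.46 m/s.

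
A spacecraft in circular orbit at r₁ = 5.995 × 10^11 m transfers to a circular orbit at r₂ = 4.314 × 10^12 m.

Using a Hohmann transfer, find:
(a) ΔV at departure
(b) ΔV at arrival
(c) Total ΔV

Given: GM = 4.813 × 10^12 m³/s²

Transfer semi-major axis: a_t = (r₁ + r₂)/2 = (5.995e+11 + 4.314e+12)/2 = 2.45675e+12 m.
Circular speeds: v₁ = √(GM/r₁) = 2.83344 m/s, v₂ = √(GM/r₂) = 1.05625 m/s.
Transfer speeds (vis-viva v² = GM(2/r − 1/a_t)): v₁ᵗ = 3.75468 m/s, v₂ᵗ = 0.521773 m/s.
(a) ΔV₁ = |v₁ᵗ − v₁| ≈ 0.9212 m/s = 0.9212 m/s.
(b) ΔV₂ = |v₂ − v₂ᵗ| ≈ 0.5345 m/s = 0.5345 m/s.
(c) ΔV_total = ΔV₁ + ΔV₂ ≈ 1.456 m/s = 1.456 m/s.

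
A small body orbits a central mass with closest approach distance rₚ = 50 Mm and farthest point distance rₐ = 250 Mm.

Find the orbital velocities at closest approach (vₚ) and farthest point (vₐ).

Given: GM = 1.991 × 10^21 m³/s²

Convert to SI: rₚ = 50 Mm = 5e+07 m; rₐ = 250 Mm = 2.5e+08 m.
Use the vis-viva equation v² = GM(2/r − 1/a) with a = (rₚ + rₐ)/2 = (5e+07 + 2.5e+08)/2 = 1.5e+08 m.
vₚ = √(GM · (2/rₚ − 1/a)) = √(1.991e+21 · (2/5e+07 − 1/1.5e+08)) m/s ≈ 8.147e+06 m/s = 8147 km/s.
vₐ = √(GM · (2/rₐ − 1/a)) = √(1.991e+21 · (2/2.5e+08 − 1/1.5e+08)) m/s ≈ 1.629e+06 m/s = 1629 km/s.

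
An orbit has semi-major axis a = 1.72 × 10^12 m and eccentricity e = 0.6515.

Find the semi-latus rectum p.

p = a (1 − e²).
p = 1.72e+12 · (1 − (0.6515)²) = 1.72e+12 · 0.575548 ≈ 9.899e+11 m = 9.899 × 10^11 m.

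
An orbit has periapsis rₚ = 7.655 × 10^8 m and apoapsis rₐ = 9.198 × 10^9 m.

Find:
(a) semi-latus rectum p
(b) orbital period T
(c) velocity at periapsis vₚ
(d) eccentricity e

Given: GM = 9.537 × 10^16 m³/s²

(a) From a = (rₚ + rₐ)/2 = 4.98175e+09 m and e = (rₐ − rₚ)/(rₐ + rₚ) = 0.846339, p = a(1 − e²) = 4.98175e+09 · (1 − (0.846339)²) ≈ 1.413e+09 m
(b) With a = (rₚ + rₐ)/2 = 4.98175e+09 m, T = 2π √(a³/GM) = 2π √((4.98175e+09)³/9.537e+16) s ≈ 7.154e+06 s
(c) With a = (rₚ + rₐ)/2 = 4.98175e+09 m, vₚ = √(GM (2/rₚ − 1/a)) = √(9.537e+16 · (2/7.655e+08 − 1/4.98175e+09)) m/s ≈ 1.517e+04 m/s
(d) e = (rₐ − rₚ)/(rₐ + rₚ) = (9.198e+09 − 7.655e+08)/(9.198e+09 + 7.655e+08) ≈ 0.8463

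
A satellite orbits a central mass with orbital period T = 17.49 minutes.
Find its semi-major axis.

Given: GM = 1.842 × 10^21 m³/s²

Convert to SI: T = 17.49 minutes = 1049.4 s.
Invert Kepler's third law: a = (GM · T² / (4π²))^(1/3).
Substituting T = 1049.4 s and GM = 1.842e+21 m³/s²:
a = (1.842e+21 · (1049.4)² / (4π²))^(1/3) m
a ≈ 3.718e+08 m = 3.718 × 10^8 m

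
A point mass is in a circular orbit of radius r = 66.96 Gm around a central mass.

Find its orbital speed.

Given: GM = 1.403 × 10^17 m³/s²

Convert to SI: r = 66.96 Gm = 6.696e+10 m.
For a circular orbit, gravity supplies the centripetal force, so v = √(GM / r).
v = √(1.403e+17 / 6.696e+10) m/s ≈ 1448 m/s = 1.448 km/s.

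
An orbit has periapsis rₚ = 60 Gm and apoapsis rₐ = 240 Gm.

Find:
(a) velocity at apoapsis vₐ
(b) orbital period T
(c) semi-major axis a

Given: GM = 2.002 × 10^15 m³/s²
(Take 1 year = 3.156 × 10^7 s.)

Convert to SI: rₚ = 60 Gm = 6e+10 m; rₐ = 240 Gm = 2.4e+11 m.
(a) With a = (rₚ + rₐ)/2 = 1.5e+11 m, vₐ = √(GM (2/rₐ − 1/a)) = √(2.002e+15 · (2/2.4e+11 − 1/1.5e+11)) m/s ≈ 57.76 m/s
(b) With a = (rₚ + rₐ)/2 = 1.5e+11 m, T = 2π √(a³/GM) = 2π √((1.5e+11)³/2.002e+15) s ≈ 8.158e+09 s
(c) a = (rₚ + rₐ)/2 = (6e+10 + 2.4e+11)/2 ≈ 1.5e+11 m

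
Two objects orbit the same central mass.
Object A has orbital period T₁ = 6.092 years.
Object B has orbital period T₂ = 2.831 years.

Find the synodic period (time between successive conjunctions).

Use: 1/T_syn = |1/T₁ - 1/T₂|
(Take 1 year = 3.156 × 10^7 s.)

Convert to SI: T₁ = 6.092 years = 1.92264e+08 s; T₂ = 2.831 years = 8.93464e+07 s.
T_syn = |T₁ · T₂ / (T₁ − T₂)|.
T_syn = |1.92264e+08 · 8.93464e+07 / (1.92264e+08 − 8.93464e+07)| s ≈ 1.669e+08 s = 5.289 years.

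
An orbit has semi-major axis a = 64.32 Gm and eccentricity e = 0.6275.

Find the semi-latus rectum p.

Convert to SI: a = 64.32 Gm = 6.432e+10 m.
p = a (1 − e²).
p = 6.432e+10 · (1 − (0.6275)²) = 6.432e+10 · 0.606244 ≈ 3.899e+10 m = 38.99 Gm.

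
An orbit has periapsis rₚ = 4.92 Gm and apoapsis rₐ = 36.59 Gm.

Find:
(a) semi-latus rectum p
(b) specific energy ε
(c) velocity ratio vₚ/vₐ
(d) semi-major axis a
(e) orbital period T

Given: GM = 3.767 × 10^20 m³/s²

Convert to SI: rₚ = 4.92 Gm = 4.92e+09 m; rₐ = 36.59 Gm = 3.659e+10 m.
(a) From a = (rₚ + rₐ)/2 = 2.0755e+10 m and e = (rₐ − rₚ)/(rₐ + rₚ) = 0.762949, p = a(1 − e²) = 2.0755e+10 · (1 − (0.762949)²) ≈ 8.674e+09 m
(b) With a = (rₚ + rₐ)/2 = 2.0755e+10 m, ε = −GM/(2a) = −3.767e+20/(2 · 2.0755e+10) J/kg ≈ -9.075e+09 J/kg
(c) Conservation of angular momentum (rₚvₚ = rₐvₐ) gives vₚ/vₐ = rₐ/rₚ = 3.659e+10/4.92e+09 ≈ 7.437
(d) a = (rₚ + rₐ)/2 = (4.92e+09 + 3.659e+10)/2 ≈ 2.076e+10 m
(e) With a = (rₚ + rₐ)/2 = 2.0755e+10 m, T = 2π √(a³/GM) = 2π √((2.0755e+10)³/3.767e+20) s ≈ 9.68e+05 s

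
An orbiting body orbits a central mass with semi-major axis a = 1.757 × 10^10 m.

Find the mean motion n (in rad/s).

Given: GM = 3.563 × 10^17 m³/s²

n = √(GM / a³).
n = √(3.563e+17 / (1.757e+10)³) rad/s ≈ 2.563e-07 rad/s.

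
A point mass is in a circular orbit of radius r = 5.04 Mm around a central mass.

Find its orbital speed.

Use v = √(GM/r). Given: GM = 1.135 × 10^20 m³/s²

Convert to SI: r = 5.04 Mm = 5.04e+06 m.
For a circular orbit, gravity supplies the centripetal force, so v = √(GM / r).
v = √(1.135e+20 / 5.04e+06) m/s ≈ 4.746e+06 m/s = 4746 km/s.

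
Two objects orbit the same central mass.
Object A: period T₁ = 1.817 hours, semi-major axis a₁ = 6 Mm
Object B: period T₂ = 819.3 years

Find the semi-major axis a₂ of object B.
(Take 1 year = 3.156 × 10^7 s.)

Convert to SI: T₁ = 1.817 hours = 6541.2 s; a₁ = 6 Mm = 6e+06 m; T₂ = 819.3 years = 2.58571e+10 s.
Kepler's third law: (T₁/T₂)² = (a₁/a₂)³ ⇒ a₂ = a₁ · (T₂/T₁)^(2/3).
T₂/T₁ = 2.58571e+10 / 6541.2 = 3.95296e+06.
a₂ = 6e+06 · (3.95296e+06)^(2/3) m ≈ 1.5e+11 m = 150 Gm.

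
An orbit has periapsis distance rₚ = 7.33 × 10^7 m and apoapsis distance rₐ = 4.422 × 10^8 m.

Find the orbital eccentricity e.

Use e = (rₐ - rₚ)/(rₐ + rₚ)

e = (rₐ − rₚ) / (rₐ + rₚ).
e = (4.422e+08 − 7.33e+07) / (4.422e+08 + 7.33e+07) = 3.689e+08 / 5.155e+08 ≈ 0.7156.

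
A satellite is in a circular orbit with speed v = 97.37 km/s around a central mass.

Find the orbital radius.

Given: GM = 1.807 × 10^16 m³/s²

Convert to SI: v = 97.37 km/s = 97370 m/s.
For a circular orbit, v² = GM / r, so r = GM / v².
r = 1.807e+16 / (97370)² m ≈ 1.906e+06 m = 1.906 Mm.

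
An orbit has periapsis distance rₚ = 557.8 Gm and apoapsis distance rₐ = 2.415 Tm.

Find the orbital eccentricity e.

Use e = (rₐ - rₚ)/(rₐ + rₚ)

Convert to SI: rₚ = 557.8 Gm = 5.578e+11 m; rₐ = 2.415 Tm = 2.415e+12 m.
e = (rₐ − rₚ) / (rₐ + rₚ).
e = (2.415e+12 − 5.578e+11) / (2.415e+12 + 5.578e+11) = 1.8572e+12 / 2.9728e+12 ≈ 0.6247.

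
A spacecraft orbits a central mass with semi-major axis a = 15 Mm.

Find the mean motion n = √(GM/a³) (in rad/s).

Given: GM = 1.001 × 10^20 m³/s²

Convert to SI: a = 15 Mm = 1.5e+07 m.
n = √(GM / a³).
n = √(1.001e+20 / (1.5e+07)³) rad/s ≈ 0.1722 rad/s.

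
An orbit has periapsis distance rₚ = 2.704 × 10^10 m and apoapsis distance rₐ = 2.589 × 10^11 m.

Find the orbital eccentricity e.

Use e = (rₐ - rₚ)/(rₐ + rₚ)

e = (rₐ − rₚ) / (rₐ + rₚ).
e = (2.589e+11 − 2.704e+10) / (2.589e+11 + 2.704e+10) = 2.3186e+11 / 2.8594e+11 ≈ 0.8109.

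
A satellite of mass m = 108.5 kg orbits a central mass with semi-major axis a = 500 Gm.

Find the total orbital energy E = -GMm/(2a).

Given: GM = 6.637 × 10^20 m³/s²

Convert to SI: a = 500 Gm = 5e+11 m.
E = −GMm / (2a).
E = −6.637e+20 · 108.5 / (2 · 5e+11) J ≈ -7.201e+10 J = -72.01 GJ.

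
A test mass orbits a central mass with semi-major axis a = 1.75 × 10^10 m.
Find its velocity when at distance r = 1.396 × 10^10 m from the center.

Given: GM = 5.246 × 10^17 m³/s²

Vis-viva: v = √(GM · (2/r − 1/a)).
2/r − 1/a = 2/1.396e+10 − 1/1.75e+10 = 8.61236e-11 m⁻¹.
v = √(5.246e+17 · 8.61236e-11) m/s ≈ 6722 m/s = 6.722 km/s.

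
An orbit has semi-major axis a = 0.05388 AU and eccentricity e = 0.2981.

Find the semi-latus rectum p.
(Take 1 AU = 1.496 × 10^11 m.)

Convert to SI: a = 0.05388 AU = 8.06045e+09 m.
p = a (1 − e²).
p = 8.06045e+09 · (1 − (0.2981)²) = 8.06045e+09 · 0.911136 ≈ 7.344e+09 m = 0.04909 AU.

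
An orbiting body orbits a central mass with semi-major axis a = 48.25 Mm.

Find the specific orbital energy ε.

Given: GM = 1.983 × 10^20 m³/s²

Convert to SI: a = 48.25 Mm = 4.825e+07 m.
ε = −GM / (2a).
ε = −1.983e+20 / (2 · 4.825e+07) J/kg ≈ -2.055e+12 J/kg = -2055 GJ/kg.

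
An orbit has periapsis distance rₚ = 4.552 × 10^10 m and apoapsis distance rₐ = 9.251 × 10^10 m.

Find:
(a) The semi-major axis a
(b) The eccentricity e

(a) a = (rₚ + rₐ) / 2 = (4.552e+10 + 9.251e+10) / 2 ≈ 6.902e+10 m = 6.902 × 10^10 m.
(b) e = (rₐ − rₚ) / (rₐ + rₚ) = (9.251e+10 − 4.552e+10) / (9.251e+10 + 4.552e+10) ≈ 0.3404.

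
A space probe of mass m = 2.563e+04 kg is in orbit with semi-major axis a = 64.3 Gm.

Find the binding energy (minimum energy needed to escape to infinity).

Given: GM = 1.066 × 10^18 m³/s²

Convert to SI: a = 64.3 Gm = 6.43e+10 m.
Total orbital energy is E = −GMm/(2a); binding energy is E_bind = −E = GMm/(2a).
E_bind = 1.066e+18 · 2.563e+04 / (2 · 6.43e+10) J ≈ 2.125e+11 J = 212.5 GJ.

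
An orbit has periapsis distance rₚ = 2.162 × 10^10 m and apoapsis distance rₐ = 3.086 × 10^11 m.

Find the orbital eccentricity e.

e = (rₐ − rₚ) / (rₐ + rₚ).
e = (3.086e+11 − 2.162e+10) / (3.086e+11 + 2.162e+10) = 2.8698e+11 / 3.3022e+11 ≈ 0.8691.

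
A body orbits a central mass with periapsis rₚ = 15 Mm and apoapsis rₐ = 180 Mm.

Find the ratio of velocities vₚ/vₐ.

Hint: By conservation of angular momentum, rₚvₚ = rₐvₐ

Convert to SI: rₚ = 15 Mm = 1.5e+07 m; rₐ = 180 Mm = 1.8e+08 m.
Conservation of angular momentum gives rₚvₚ = rₐvₐ, so vₚ/vₐ = rₐ/rₚ.
vₚ/vₐ = 1.8e+08 / 1.5e+07 ≈ 12.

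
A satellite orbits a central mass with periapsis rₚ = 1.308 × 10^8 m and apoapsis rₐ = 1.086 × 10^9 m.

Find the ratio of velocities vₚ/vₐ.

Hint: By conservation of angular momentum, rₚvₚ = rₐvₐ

Conservation of angular momentum gives rₚvₚ = rₐvₐ, so vₚ/vₐ = rₐ/rₚ.
vₚ/vₐ = 1.086e+09 / 1.308e+08 ≈ 8.303.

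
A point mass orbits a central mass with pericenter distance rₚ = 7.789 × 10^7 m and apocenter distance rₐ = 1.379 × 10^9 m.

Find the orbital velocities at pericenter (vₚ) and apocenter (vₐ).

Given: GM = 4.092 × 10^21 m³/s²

Use the vis-viva equation v² = GM(2/r − 1/a) with a = (rₚ + rₐ)/2 = (7.789e+07 + 1.379e+09)/2 = 7.28445e+08 m.
vₚ = √(GM · (2/rₚ − 1/a)) = √(4.092e+21 · (2/7.789e+07 − 1/7.28445e+08)) m/s ≈ 9.973e+06 m/s = 9973 km/s.
vₐ = √(GM · (2/rₐ − 1/a)) = √(4.092e+21 · (2/1.379e+09 − 1/7.28445e+08)) m/s ≈ 5.633e+05 m/s = 563.3 km/s.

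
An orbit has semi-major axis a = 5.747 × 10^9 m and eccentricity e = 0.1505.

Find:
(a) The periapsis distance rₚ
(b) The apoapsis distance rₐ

(a) rₚ = a(1 − e) = 5.747e+09 · (1 − 0.1505) = 5.747e+09 · 0.8495 ≈ 4.882e+09 m = 4.882 × 10^9 m.
(b) rₐ = a(1 + e) = 5.747e+09 · (1 + 0.1505) = 5.747e+09 · 1.1505 ≈ 6.612e+09 m = 6.612 × 10^9 m.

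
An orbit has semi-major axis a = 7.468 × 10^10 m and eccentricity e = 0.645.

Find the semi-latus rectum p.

p = a (1 − e²).
p = 7.468e+10 · (1 − (0.645)²) = 7.468e+10 · 0.583975 ≈ 4.361e+10 m = 4.361 × 10^10 m.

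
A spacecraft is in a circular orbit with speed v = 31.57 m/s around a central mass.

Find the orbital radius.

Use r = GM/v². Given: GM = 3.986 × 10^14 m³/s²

For a circular orbit, v² = GM / r, so r = GM / v².
r = 3.986e+14 / (31.57)² m ≈ 3.999e+11 m = 399.9 Gm.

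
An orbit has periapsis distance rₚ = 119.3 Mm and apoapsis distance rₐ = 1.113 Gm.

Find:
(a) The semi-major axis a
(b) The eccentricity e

Convert to SI: rₚ = 119.3 Mm = 1.193e+08 m; rₐ = 1.113 Gm = 1.113e+09 m.
(a) a = (rₚ + rₐ) / 2 = (1.193e+08 + 1.113e+09) / 2 ≈ 6.162e+08 m = 616.1 Mm.
(b) e = (rₐ − rₚ) / (rₐ + rₚ) = (1.113e+09 − 1.193e+08) / (1.113e+09 + 1.193e+08) ≈ 0.8064.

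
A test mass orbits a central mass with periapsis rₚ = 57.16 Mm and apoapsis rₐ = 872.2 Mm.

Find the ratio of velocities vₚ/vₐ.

Convert to SI: rₚ = 57.16 Mm = 5.716e+07 m; rₐ = 872.2 Mm = 8.722e+08 m.
Conservation of angular momentum gives rₚvₚ = rₐvₐ, so vₚ/vₐ = rₐ/rₚ.
vₚ/vₐ = 8.722e+08 / 5.716e+07 ≈ 15.26.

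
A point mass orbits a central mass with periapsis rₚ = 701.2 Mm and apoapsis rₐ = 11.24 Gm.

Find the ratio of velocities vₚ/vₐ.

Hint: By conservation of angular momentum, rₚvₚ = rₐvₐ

Convert to SI: rₚ = 701.2 Mm = 7.012e+08 m; rₐ = 11.24 Gm = 1.124e+10 m.
Conservation of angular momentum gives rₚvₚ = rₐvₐ, so vₚ/vₐ = rₐ/rₚ.
vₚ/vₐ = 1.124e+10 / 7.012e+08 ≈ 16.03.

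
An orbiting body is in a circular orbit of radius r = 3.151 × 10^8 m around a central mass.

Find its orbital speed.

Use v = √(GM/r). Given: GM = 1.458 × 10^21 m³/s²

For a circular orbit, gravity supplies the centripetal force, so v = √(GM / r).
v = √(1.458e+21 / 3.151e+08) m/s ≈ 2.151e+06 m/s = 2151 km/s.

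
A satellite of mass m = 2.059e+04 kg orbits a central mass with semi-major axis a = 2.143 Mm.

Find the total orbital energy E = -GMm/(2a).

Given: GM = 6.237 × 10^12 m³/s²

Convert to SI: a = 2.143 Mm = 2.143e+06 m.
E = −GMm / (2a).
E = −6.237e+12 · 2.059e+04 / (2 · 2.143e+06) J ≈ -2.996e+10 J = -29.96 GJ.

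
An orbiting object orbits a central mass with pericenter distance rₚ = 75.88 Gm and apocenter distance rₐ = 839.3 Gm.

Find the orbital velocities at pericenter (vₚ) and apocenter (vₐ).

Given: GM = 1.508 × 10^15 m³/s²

Convert to SI: rₚ = 75.88 Gm = 7.588e+10 m; rₐ = 839.3 Gm = 8.393e+11 m.
Use the vis-viva equation v² = GM(2/r − 1/a) with a = (rₚ + rₐ)/2 = (7.588e+10 + 8.393e+11)/2 = 4.5759e+11 m.
vₚ = √(GM · (2/rₚ − 1/a)) = √(1.508e+15 · (2/7.588e+10 − 1/4.5759e+11)) m/s ≈ 190.9 m/s = 190.9 m/s.
vₐ = √(GM · (2/rₐ − 1/a)) = √(1.508e+15 · (2/8.393e+11 − 1/4.5759e+11)) m/s ≈ 17.26 m/s = 17.26 m/s.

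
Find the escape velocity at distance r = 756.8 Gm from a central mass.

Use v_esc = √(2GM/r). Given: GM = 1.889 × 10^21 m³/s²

Convert to SI: r = 756.8 Gm = 7.568e+11 m.
Escape velocity comes from setting total energy to zero: ½v² − GM/r = 0 ⇒ v_esc = √(2GM / r).
v_esc = √(2 · 1.889e+21 / 7.568e+11) m/s ≈ 7.065e+04 m/s = 70.65 km/s.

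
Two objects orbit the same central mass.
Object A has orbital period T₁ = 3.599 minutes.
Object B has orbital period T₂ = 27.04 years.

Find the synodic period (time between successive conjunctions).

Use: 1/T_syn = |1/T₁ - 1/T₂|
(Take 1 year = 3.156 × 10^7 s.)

Convert to SI: T₁ = 3.599 minutes = 215.94 s; T₂ = 27.04 years = 8.53382e+08 s.
T_syn = |T₁ · T₂ / (T₁ − T₂)|.
T_syn = |215.94 · 8.53382e+08 / (215.94 − 8.53382e+08)| s ≈ 215.9 s = 3.599 minutes.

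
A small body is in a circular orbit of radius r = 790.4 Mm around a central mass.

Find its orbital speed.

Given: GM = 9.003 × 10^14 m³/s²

Convert to SI: r = 790.4 Mm = 7.904e+08 m.
For a circular orbit, gravity supplies the centripetal force, so v = √(GM / r).
v = √(9.003e+14 / 7.904e+08) m/s ≈ 1067 m/s = 1.067 km/s.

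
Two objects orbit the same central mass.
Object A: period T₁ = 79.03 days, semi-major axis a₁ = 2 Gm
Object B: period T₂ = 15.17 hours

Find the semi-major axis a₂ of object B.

Convert to SI: T₁ = 79.03 days = 6.82819e+06 s; a₁ = 2 Gm = 2e+09 m; T₂ = 15.17 hours = 54612 s.
Kepler's third law: (T₁/T₂)² = (a₁/a₂)³ ⇒ a₂ = a₁ · (T₂/T₁)^(2/3).
T₂/T₁ = 54612 / 6.82819e+06 = 0.00799802.
a₂ = 2e+09 · (0.00799802)^(2/3) m ≈ 7.999e+07 m = 79.99 Mm.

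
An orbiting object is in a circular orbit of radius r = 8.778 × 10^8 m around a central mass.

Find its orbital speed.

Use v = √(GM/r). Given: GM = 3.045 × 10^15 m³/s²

For a circular orbit, gravity supplies the centripetal force, so v = √(GM / r).
v = √(3.045e+15 / 8.778e+08) m/s ≈ 1862 m/s = 1.862 km/s.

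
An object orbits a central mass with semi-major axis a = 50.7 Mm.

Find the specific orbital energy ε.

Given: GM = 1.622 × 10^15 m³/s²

Convert to SI: a = 50.7 Mm = 5.07e+07 m.
ε = −GM / (2a).
ε = −1.622e+15 / (2 · 5.07e+07) J/kg ≈ -1.6e+07 J/kg = -16 MJ/kg.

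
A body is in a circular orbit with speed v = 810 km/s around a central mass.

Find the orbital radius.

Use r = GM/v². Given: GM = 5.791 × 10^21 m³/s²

Convert to SI: v = 810 km/s = 810000 m/s.
For a circular orbit, v² = GM / r, so r = GM / v².
r = 5.791e+21 / (810000)² m ≈ 8.826e+09 m = 8.826 × 10^9 m.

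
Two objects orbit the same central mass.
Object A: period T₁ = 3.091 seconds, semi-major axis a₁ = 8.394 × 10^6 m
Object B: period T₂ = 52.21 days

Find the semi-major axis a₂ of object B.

Convert to SI: T₂ = 52.21 days = 4.51094e+06 s.
Kepler's third law: (T₁/T₂)² = (a₁/a₂)³ ⇒ a₂ = a₁ · (T₂/T₁)^(2/3).
T₂/T₁ = 4.51094e+06 / 3.091 = 1.45938e+06.
a₂ = 8.394e+06 · (1.45938e+06)^(2/3) m ≈ 1.08e+11 m = 1.08 × 10^11 m.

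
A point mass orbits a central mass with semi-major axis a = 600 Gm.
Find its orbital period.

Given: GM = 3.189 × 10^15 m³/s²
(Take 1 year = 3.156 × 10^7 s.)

Convert to SI: a = 600 Gm = 6e+11 m.
Kepler's third law: T = 2π √(a³ / GM).
Substituting a = 6e+11 m and GM = 3.189e+15 m³/s²:
T = 2π √((6e+11)³ / 3.189e+15) s
T ≈ 5.171e+10 s = 1638 years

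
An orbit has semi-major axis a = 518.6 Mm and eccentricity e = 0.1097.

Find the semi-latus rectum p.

Convert to SI: a = 518.6 Mm = 5.186e+08 m.
p = a (1 − e²).
p = 5.186e+08 · (1 − (0.1097)²) = 5.186e+08 · 0.987966 ≈ 5.124e+08 m = 512.4 Mm.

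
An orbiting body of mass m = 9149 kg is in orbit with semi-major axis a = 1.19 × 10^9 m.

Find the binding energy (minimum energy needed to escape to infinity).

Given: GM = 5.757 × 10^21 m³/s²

Total orbital energy is E = −GMm/(2a); binding energy is E_bind = −E = GMm/(2a).
E_bind = 5.757e+21 · 9149 / (2 · 1.19e+09) J ≈ 2.213e+16 J = 22.13 PJ.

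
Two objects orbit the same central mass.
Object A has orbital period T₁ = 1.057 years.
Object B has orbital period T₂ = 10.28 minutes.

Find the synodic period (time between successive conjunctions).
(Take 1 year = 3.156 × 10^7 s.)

Convert to SI: T₁ = 1.057 years = 3.33589e+07 s; T₂ = 10.28 minutes = 616.8 s.
T_syn = |T₁ · T₂ / (T₁ − T₂)|.
T_syn = |3.33589e+07 · 616.8 / (3.33589e+07 − 616.8)| s ≈ 616.8 s = 10.28 minutes.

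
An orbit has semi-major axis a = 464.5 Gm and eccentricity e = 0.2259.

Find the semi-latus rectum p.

Convert to SI: a = 464.5 Gm = 4.645e+11 m.
p = a (1 − e²).
p = 4.645e+11 · (1 − (0.2259)²) = 4.645e+11 · 0.948969 ≈ 4.408e+11 m = 440.8 Gm.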